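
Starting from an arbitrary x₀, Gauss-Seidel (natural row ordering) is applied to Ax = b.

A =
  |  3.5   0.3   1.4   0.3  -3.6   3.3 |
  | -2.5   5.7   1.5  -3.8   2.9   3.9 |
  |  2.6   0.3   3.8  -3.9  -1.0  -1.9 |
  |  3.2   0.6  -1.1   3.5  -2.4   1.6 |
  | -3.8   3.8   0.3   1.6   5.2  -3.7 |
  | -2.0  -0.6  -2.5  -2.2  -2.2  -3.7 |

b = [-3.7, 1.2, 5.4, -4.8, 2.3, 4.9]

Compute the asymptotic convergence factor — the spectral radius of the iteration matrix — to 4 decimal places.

Diagonal D = diag(3.5, 5.7, 3.8, 3.5, 5.2, -3.7); L, U strict lower/upper.
Gauss-Seidel: T = -(D+L)⁻¹U, row 0 first, T[0,4] = -(-3.6)/(3.5) = +1.0286; later rows by forward substitution.
  T[0,:] = [+0.0000 -0.0857 -0.4000 -0.0857 +1.0286 -0.9429]
  T[1,:] = [+0.0000 -0.0376 -0.4386 +0.6291 -0.0576 -1.0977]
  T[2,:] = [+0.0000 +0.0616 +0.3083 +1.0353 -0.4361 +1.2318]
  T[3,:] = [+0.0000 +0.1042 +0.5378 +0.2959 -0.3819 +0.9802]
  T[4,:] = [+0.0000 -0.0708 -0.1551 -0.6731 +0.9364 +0.4521]
  T[5,:] = [+0.0000 -0.0091 -0.1486 -0.5309 -0.5818 -0.9962]
|roots of det(T-λI)|: 1.5690, 0.7474, 0.7474, 0.3685, 0.0189, 0.0000.
ρ(T) = max|λ| = 1.5690; 1.5690 > 1: divergent.

1.5690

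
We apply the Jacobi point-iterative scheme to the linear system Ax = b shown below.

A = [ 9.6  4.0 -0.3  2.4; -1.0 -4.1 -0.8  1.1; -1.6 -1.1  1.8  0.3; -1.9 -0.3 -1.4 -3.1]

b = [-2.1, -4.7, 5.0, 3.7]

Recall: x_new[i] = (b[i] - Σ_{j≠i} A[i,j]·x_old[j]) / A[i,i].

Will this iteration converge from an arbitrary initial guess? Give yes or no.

Diagonal D = diag(9.6, -4.1, 1.8, -3.1); L, U strict lower/upper.
Jacobi T = -D⁻¹(L+U): T[3,1] = -(-0.3)/(-3.1) = -0.0968; T[3,3] = 0.
  T[0,:] = [+0.0000 -0.4167 +0.0312 -0.2500]
  T[1,:] = [-0.2439 +0.0000 -0.1951 +0.2683]
  T[2,:] = [+0.8889 +0.6111 +0.0000 -0.1667]
  T[3,:] = [-0.6129 -0.0968 -0.4516 +0.0000]
|λ(T)| sorted: 0.7146, 0.4136, 0.4136, 0.3292.
ρ = 0.7146; 0.7146 < 1: convergent.

yes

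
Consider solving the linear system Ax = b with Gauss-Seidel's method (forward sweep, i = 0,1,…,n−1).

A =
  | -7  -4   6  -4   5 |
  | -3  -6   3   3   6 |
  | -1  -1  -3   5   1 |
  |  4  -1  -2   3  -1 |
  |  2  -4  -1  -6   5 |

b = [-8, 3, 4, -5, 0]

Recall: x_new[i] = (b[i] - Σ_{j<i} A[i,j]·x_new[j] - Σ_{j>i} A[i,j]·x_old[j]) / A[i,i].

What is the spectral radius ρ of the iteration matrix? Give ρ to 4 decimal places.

Split A = D + L + U, D = diag(-7, -6, -3, 3, 5).
Gauss-Seidel: T = -(D+L)⁻¹U, row 0 first, T[0,2] = -(6)/(-7) = +0.8571; later rows by forward substitution.
  T[0,:] = [+0.0000  -0.5714  +0.8571  -0.5714  +0.7143]
  T[1,:] = [+0.0000  +0.2857  +0.0714  +0.7857  +0.6429]
  T[2,:] = [+0.0000  +0.0952  -0.3095  +1.5952  -0.1190]
  T[3,:] = [+0.0000  +0.9206  -1.3254  +2.0873  -0.4841]
  T[4,:] = [+0.0000  +1.5810  -1.9381  +3.6810  -0.3762]
|eigenvalues of T|: 1.5839, 0.9210, 0.9210, 0.0473, 0.0000.
spectral radius ρ = 1.5839; 1.5839 > 1 ⇒ diverges.

1.5839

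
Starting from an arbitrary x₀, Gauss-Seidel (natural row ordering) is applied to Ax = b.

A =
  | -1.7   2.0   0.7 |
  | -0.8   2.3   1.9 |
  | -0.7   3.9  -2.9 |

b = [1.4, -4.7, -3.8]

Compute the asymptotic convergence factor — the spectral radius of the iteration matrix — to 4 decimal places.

0.8762

Split A = D + L + U, D = diag(-1.7, 2.3, -2.9).
T_GS = -(D+L)⁻¹U: row 0 first, T[0,2] = -(0.7)/(-1.7) = +0.4118; later rows by forward substitution.
  T[0,:] = [+0.0000  +1.1765  +0.4118]
  T[1,:] = [+0.0000  +0.4092  -0.6829]
  T[2,:] = [+0.0000  +0.2663  -1.0177]
eigenvalue magnitudes: 0.8762, 0.2677, 0.0000.
ρ(T) = max|λ| = 0.8762; 0.8762 < 1, so it converges for any x₀.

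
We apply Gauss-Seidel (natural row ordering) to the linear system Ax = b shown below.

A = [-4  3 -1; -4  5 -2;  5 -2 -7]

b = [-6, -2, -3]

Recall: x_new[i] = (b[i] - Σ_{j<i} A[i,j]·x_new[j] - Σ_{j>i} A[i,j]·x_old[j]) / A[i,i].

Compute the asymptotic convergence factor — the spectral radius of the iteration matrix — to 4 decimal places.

A = D + L + U where D = diag(-4, 5, -7).
GS T = -(D+L)⁻¹U: row 0 first, T[0,1] = -(3)/(-4) = +0.7500; later rows by forward substitution.
  T[0,:] = [+0.0000  +0.7500  -0.2500]
  T[1,:] = [+0.0000  +0.6000  +0.2000]
  T[2,:] = [+0.0000  +0.3643  -0.2357]
|roots of det(T-λI)|: 0.6796, 0.3153, 0.0000.
ρ(T) = max|λ| = 0.6796; 0.6796 < 1: convergent.

0.6796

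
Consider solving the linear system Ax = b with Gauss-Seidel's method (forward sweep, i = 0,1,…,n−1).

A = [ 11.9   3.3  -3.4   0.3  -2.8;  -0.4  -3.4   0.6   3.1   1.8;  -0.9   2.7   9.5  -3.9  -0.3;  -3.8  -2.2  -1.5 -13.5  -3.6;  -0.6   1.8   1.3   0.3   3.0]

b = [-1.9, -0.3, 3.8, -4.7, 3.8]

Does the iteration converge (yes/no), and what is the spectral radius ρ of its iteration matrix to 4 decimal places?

yes, ρ = 0.6701

Let D = diag(11.9, -3.4, 9.5, -13.5, 3); L, U the strict triangles.
Gauss-Seidel: T = -(D+L)⁻¹U, row 0 first, T[0,4] = -(-2.8)/(11.9) = +0.2353; later rows by forward substitution.
  T[0,:] = [+0.0000, -0.2773, +0.2857, -0.0252, +0.2353]
  T[1,:] = [+0.0000, +0.0326, +0.1429, +0.9147, +0.5017]
  T[2,:] = [+0.0000, -0.0355, -0.0135, +0.1482, -0.0887]
  T[3,:] = [+0.0000, +0.0767, -0.1022, -0.1584, -0.4048]
  T[4,:] = [+0.0000, -0.0673, -0.0125, -0.6022, -0.1751]
moduli |λ_i(T)| = 0.6701, 0.3720, 0.0656, 0.0656, 0.0000.
ρ = 0.6701; 0.6701 < 1: convergent.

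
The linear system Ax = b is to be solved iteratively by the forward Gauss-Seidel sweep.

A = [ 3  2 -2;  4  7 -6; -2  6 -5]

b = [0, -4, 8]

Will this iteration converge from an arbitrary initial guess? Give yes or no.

Write A = D+L+U with D = diag(3, 7, -5).
T_GS = -(D+L)⁻¹U: row 0 first, T[0,2] = -(-2)/(3) = +0.6667; later rows by forward substitution.
  T[0,:] = [+0.0000, -0.6667, +0.6667]
  T[1,:] = [+0.0000, +0.3810, +0.4762]
  T[2,:] = [+0.0000, +0.7238, +0.3048]
|λ(T)| sorted: 0.9312, 0.2455, 0.0000.
spectral radius ρ = 0.9312; 0.9312 < 1, so it converges for any x₀.

yes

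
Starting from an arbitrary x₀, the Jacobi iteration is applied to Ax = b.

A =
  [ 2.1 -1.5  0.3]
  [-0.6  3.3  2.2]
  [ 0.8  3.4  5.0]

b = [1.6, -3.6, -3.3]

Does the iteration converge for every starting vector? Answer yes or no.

Diagonal D = diag(2.1, 3.3, 5); L, U strict lower/upper.
Jacobi: T = -D⁻¹(L+U), T[0,1] = -(-1.5)/(2.1) = +0.7143; T[0,0] = 0.
  T[0,:] = [+0.0000, +0.7143, -0.1429]
  T[1,:] = [+0.1818, +0.0000, -0.6667]
  T[2,:] = [-0.1600, -0.6800, +0.0000]
moduli |λ_i(T)| = 0.8467, 0.6848, 0.1619.
ρ(T) = max|λ| = 0.8467; 0.8467 < 1, so it converges for any x₀.

yes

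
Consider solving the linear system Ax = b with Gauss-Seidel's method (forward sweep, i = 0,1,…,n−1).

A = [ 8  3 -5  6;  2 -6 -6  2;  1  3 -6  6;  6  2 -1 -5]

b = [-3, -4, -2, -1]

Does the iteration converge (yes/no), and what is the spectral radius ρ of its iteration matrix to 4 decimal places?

no, ρ = 1.1674

Split A = D + L + U, D = diag(8, -6, -6, -5).
GS T = -(D+L)⁻¹U: row 0 first, T[0,3] = -(6)/(8) = -0.7500; later rows by forward substitution.
  T[0,:] = [+0.0000, -0.3750, +0.6250, -0.7500]
  T[1,:] = [+0.0000, -0.1250, -0.7917, +0.0833]
  T[2,:] = [+0.0000, -0.1250, -0.2917, +0.9167]
  T[3,:] = [+0.0000, -0.4750, +0.4917, -1.0500]
eigenvalue magnitudes: 1.1674, 0.7883, 0.4890, 0.0000.
spectral radius ρ = 1.1674; 1.1674 > 1, so it fails to converge.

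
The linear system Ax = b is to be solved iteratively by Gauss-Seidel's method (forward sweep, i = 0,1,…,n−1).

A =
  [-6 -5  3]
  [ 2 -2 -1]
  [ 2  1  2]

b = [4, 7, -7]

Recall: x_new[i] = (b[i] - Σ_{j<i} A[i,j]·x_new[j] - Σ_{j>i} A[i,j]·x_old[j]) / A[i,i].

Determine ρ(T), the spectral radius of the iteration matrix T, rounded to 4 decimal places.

Write A = D+L+U with D = diag(-6, -2, 2).
T_GS = -(D+L)⁻¹U: row 0 first, T[0,1] = -(-5)/(-6) = -0.8333; later rows by forward substitution.
  T[0,:] = [+0.0000  -0.8333  +0.5000]
  T[1,:] = [+0.0000  -0.8333  +0.0000]
  T[2,:] = [+0.0000  +1.2500  -0.5000]
moduli |λ_i(T)| = 0.8333, 0.5000, 0.0000.
ρ(T) = max|λ| = 0.8333; 0.8333 < 1: convergent.

0.8333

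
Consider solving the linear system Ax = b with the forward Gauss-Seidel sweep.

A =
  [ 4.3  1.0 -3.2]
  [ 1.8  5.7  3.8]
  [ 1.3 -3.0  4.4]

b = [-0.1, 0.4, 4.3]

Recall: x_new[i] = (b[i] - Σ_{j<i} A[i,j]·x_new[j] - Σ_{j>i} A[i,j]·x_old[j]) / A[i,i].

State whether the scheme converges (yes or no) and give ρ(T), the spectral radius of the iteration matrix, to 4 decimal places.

yes, ρ = 0.6953

Diagonal D = diag(4.3, 5.7, 4.4); L, U strict lower/upper.
GS T = -(D+L)⁻¹U: row 0 first, T[0,2] = -(-3.2)/(4.3) = +0.7442; later rows by forward substitution.
  T[0,:] = [+0.0000, -0.2326, +0.7442]
  T[1,:] = [+0.0000, +0.0734, -0.9017]
  T[2,:] = [+0.0000, +0.1188, -0.8347]
moduli |λ_i(T)| = 0.6953, 0.0659, 0.0000.
ρ = 0.6953; 0.6953 < 1 ⇒ converges.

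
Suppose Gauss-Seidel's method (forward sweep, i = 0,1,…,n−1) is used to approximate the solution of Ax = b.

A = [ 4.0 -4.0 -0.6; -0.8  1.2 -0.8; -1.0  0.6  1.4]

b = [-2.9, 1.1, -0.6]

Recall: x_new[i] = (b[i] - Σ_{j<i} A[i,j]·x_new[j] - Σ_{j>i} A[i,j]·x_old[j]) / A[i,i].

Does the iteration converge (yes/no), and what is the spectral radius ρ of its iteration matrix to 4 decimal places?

A = D + L + U where D = diag(4, 1.2, 1.4).
Gauss-Seidel: T = -(D+L)⁻¹U, row 0 first, T[0,1] = -(-4)/(4) = +1.0000; later rows by forward substitution.
  T[0,:] = [+0.0000, +1.0000, +0.1500]
  T[1,:] = [+0.0000, +0.6667, +0.7667]
  T[2,:] = [+0.0000, +0.4286, -0.2214]
|λ(T)| sorted: 0.9477, 0.5025, 0.0000.
ρ = 0.9477; 0.9477 < 1 ⇒ converges.

yes, ρ = 0.9477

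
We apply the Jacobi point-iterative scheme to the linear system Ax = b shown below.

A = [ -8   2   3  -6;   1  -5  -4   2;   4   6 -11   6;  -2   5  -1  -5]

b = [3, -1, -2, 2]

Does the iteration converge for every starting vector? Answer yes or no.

Split A = D + L + U, D = diag(-8, -5, -11, -5).
T_J = -D⁻¹(L+U): T[2,1] = -(6)/(-11) = +0.5455; T[2,2] = 0.
  T[0,:] = [+0.0000  +0.2500  +0.3750  -0.7500]
  T[1,:] = [+0.2000  +0.0000  -0.8000  +0.4000]
  T[2,:] = [+0.3636  +0.5455  +0.0000  +0.5455]
  T[3,:] = [-0.4000  +1.0000  -0.2000  +0.0000]
|roots of det(T-λI)|: 1.1276, 0.7839, 0.7839, 0.5209.
ρ = 1.1276; 1.1276 > 1 ⇒ diverges.

no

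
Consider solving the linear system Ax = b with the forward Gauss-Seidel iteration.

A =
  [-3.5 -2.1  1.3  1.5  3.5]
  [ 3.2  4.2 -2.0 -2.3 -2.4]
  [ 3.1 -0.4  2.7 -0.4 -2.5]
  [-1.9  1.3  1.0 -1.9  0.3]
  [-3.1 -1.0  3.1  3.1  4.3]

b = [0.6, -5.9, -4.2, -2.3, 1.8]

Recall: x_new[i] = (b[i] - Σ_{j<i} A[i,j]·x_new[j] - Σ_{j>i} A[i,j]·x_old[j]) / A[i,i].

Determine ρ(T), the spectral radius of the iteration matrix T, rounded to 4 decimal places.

Write A = D+L+U with D = diag(-3.5, 4.2, 2.7, -1.9, 4.3).
T_GS = -(D+L)⁻¹U: row 0 first, T[0,2] = -(1.3)/(-3.5) = +0.3714; later rows by forward substitution.
  T[0,:] = [+0.0000 -0.6000 +0.3714 +0.4286 +1.0000]
  T[1,:] = [+0.0000 +0.4571 +0.1932 +0.2211 -0.1905]
  T[2,:] = [+0.0000 +0.7566 -0.3978 -0.3112 -0.2504]
  T[3,:] = [+0.0000 +1.3110 -0.4486 -0.4411 -1.1042]
  T[4,:] = [+0.0000 -1.8169 +0.9229 +0.9027 +1.6533]
eigenvalue magnitudes: 1.4888, 0.5729, 0.3709, 0.0152, 0.0000.
ρ = 1.4888; 1.4888 > 1 ⇒ diverges.

1.4888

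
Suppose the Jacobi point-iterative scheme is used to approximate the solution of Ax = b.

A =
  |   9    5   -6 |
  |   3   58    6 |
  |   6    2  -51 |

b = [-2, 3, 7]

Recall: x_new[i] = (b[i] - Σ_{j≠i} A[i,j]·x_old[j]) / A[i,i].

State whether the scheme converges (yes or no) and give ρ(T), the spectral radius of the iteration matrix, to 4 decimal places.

A = D + L + U where D = diag(9, 58, -51).
T_J = -D⁻¹(L+U): T[1,0] = -(3)/(58) = -0.0517; T[1,1] = 0.
  T[0,:] = [+0.0000, -0.5556, +0.6667]
  T[1,:] = [-0.0517, +0.0000, -0.1034]
  T[2,:] = [+0.1176, +0.0392, +0.0000]
|eigenvalues of T|: 0.3447, 0.2907, 0.0540.
ρ = 0.3447; 0.3447 < 1, so it converges for any x₀.

yes, ρ = 0.3447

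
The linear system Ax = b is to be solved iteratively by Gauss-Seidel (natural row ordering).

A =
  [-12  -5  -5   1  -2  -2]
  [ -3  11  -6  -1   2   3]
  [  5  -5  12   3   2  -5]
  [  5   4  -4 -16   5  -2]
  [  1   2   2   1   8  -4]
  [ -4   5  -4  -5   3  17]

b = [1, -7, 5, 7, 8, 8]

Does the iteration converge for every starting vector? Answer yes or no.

Write A = D+L+U with D = diag(-12, 11, 12, -16, 8, 17).
T_GS = -(D+L)⁻¹U: row 0 first, T[0,5] = -(-2)/(-12) = -0.1667; later rows by forward substitution.
  T[0,:] = [+0.0000 -0.4167 -0.4167 +0.0833 -0.1667 -0.1667]
  T[1,:] = [+0.0000 -0.1136 +0.4318 +0.1136 -0.2273 -0.3182]
  T[2,:] = [+0.0000 +0.1263 +0.3535 -0.2374 -0.1919 +0.3535]
  T[3,:] = [+0.0000 -0.1902 -0.1106 +0.1138 +0.2516 -0.3450]
  T[4,:] = [+0.0000 +0.0727 -0.1304 +0.0063 +0.0942 +0.5551]
  T[5,:] = [+0.0000 -0.1037 -0.1514 -0.0373 +0.0398 -0.0619]
|λ(T)| sorted: 0.5859, 0.2529, 0.2529, 0.2361, 0.2361, 0.0000.
ρ(T) = max|λ| = 0.5859; 0.5859 < 1, so it converges for any x₀.

yes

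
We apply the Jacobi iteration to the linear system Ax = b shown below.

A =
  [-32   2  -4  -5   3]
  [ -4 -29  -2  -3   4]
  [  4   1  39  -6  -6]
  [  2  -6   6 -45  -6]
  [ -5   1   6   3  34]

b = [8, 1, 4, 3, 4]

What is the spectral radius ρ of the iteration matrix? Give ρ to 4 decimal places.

0.2474

A = D + L + U where D = diag(-32, -29, 39, -45, 34).
Jacobi: T = -D⁻¹(L+U), T[3,0] = -(2)/(-45) = +0.0444; T[3,3] = 0.
  T[0,:] = [+0.0000, +0.0625, -0.1250, -0.1562, +0.0938]
  T[1,:] = [-0.1379, +0.0000, -0.0690, -0.1034, +0.1379]
  T[2,:] = [-0.1026, -0.0256, +0.0000, +0.1538, +0.1538]
  T[3,:] = [+0.0444, -0.1333, +0.1333, +0.0000, -0.1333]
  T[4,:] = [+0.1471, -0.0294, -0.1765, -0.0882, +0.0000]
moduli |λ_i(T)| = 0.2474, 0.1675, 0.1675, 0.1513, 0.0585.
ρ = 0.2474; 0.2474 < 1, so it converges for any x₀.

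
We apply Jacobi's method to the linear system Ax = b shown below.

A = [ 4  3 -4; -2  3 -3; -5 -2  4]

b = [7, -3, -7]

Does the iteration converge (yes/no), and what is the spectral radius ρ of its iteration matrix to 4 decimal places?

A = D + L + U where D = diag(4, 3, 4).
Jacobi: T = -D⁻¹(L+U), T[0,1] = -(3)/(4) = -0.7500; T[0,0] = 0.
  T[0,:] = [+0.0000  -0.7500  +1.0000]
  T[1,:] = [+0.6667  +0.0000  +1.0000]
  T[2,:] = [+1.2500  +0.5000  +0.0000]
|eigenvalues of T|: 1.3083, 0.6795, 0.6795.
ρ = 1.3083; 1.3083 > 1 ⇒ diverges.

no, ρ = 1.3083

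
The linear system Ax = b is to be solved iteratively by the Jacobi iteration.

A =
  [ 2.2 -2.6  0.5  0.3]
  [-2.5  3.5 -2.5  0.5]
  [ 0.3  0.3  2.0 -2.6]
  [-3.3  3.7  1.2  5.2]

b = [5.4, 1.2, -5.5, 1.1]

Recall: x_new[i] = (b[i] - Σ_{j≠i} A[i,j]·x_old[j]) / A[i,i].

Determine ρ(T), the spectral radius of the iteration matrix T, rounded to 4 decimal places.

Write A = D+L+U with D = diag(2.2, 3.5, 2, 5.2).
T_J = -D⁻¹(L+U): T[2,1] = -(0.3)/(2) = -0.1500; T[2,2] = 0.
  T[0,:] = [+0.0000  +1.1818  -0.2273  -0.1364]
  T[1,:] = [+0.7143  +0.0000  +0.7143  -0.1429]
  T[2,:] = [-0.1500  -0.1500  +0.0000  +1.3000]
  T[3,:] = [+0.6346  -0.7115  -0.2308  +0.0000]
eigenvalue magnitudes: 1.3468, 0.9548, 0.9548, 0.8669.
ρ(T) = max|λ| = 1.3468; 1.3468 > 1 ⇒ diverges.

1.3468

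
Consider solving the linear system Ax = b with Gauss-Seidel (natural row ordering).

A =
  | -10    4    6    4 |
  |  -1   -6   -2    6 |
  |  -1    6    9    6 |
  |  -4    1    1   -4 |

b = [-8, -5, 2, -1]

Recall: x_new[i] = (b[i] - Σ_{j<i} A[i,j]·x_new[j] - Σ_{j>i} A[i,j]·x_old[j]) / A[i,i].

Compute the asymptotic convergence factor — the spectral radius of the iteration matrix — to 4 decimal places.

Write A = D+L+U with D = diag(-10, -6, 9, -4).
Gauss-Seidel: T = -(D+L)⁻¹U, row 0 first, T[0,3] = -(4)/(-10) = +0.4000; later rows by forward substitution.
  T[0,:] = [+0.0000, +0.4000, +0.6000, +0.4000]
  T[1,:] = [+0.0000, -0.0667, -0.4333, +0.9333]
  T[2,:] = [+0.0000, +0.0889, +0.3556, -1.2444]
  T[3,:] = [+0.0000, -0.3944, -0.6194, -0.4778]
moduli |λ_i(T)| = 0.8911, 0.5044, 0.1978, 0.0000.
spectral radius ρ = 0.8911; 0.8911 < 1 ⇒ converges.

0.8911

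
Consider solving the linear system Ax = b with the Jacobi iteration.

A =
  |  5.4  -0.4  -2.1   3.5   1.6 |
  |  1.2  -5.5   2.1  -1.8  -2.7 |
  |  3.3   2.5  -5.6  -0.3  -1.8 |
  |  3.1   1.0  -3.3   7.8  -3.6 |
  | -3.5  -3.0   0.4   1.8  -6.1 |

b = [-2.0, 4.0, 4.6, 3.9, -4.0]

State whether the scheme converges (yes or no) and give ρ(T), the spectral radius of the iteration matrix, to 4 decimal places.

Diagonal D = diag(5.4, -5.5, -5.6, 7.8, -6.1); L, U strict lower/upper.
Jacobi T = -D⁻¹(L+U): T[1,2] = -(2.1)/(-5.5) = +0.3818; T[1,1] = 0.
  T[0,:] = [+0.0000  +0.0741  +0.3889  -0.6481  -0.2963]
  T[1,:] = [+0.2182  +0.0000  +0.3818  -0.3273  -0.4909]
  T[2,:] = [+0.5893  +0.4464  +0.0000  -0.0536  -0.3214]
  T[3,:] = [-0.3974  -0.1282  +0.4231  +0.0000  +0.4615]
  T[4,:] = [-0.5738  -0.4918  +0.0656  +0.2951  +0.0000]
|roots of det(T-λI)|: 1.1550, 0.8051, 0.5803, 0.3306, 0.1002.
spectral radius ρ = 1.1550; 1.1550 > 1, so it fails to converge.

no, ρ = 1.1550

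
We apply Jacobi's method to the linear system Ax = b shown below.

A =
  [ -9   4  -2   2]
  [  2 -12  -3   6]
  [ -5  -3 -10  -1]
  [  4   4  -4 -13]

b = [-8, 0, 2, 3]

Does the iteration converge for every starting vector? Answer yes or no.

yes

Write A = D+L+U with D = diag(-9, -12, -10, -13).
Jacobi: T = -D⁻¹(L+U), T[0,2] = -(-2)/(-9) = -0.2222; T[0,0] = 0.
  T[0,:] = [+0.0000 +0.4444 -0.2222 +0.2222]
  T[1,:] = [+0.1667 +0.0000 -0.2500 +0.5000]
  T[2,:] = [-0.5000 -0.3000 +0.0000 -0.1000]
  T[3,:] = [+0.3077 +0.3077 -0.3077 +0.0000]
eigenvalue magnitudes: 0.9074, 0.3475, 0.3401, 0.3401.
ρ(T) = max|λ| = 0.9074; 0.9074 < 1, so it converges for any x₀.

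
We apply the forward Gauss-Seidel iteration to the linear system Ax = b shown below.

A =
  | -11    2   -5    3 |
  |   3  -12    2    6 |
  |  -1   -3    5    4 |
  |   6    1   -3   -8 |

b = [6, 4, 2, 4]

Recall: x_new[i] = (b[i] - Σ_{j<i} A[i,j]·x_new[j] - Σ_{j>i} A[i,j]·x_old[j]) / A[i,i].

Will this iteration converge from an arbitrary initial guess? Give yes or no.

Split A = D + L + U, D = diag(-11, -12, 5, -8).
Gauss-Seidel: T = -(D+L)⁻¹U, row 0 first, T[0,1] = -(2)/(-11) = +0.1818; later rows by forward substitution.
  T[0,:] = [+0.0000 +0.1818 -0.4545 +0.2727]
  T[1,:] = [+0.0000 +0.0455 +0.0530 +0.5682]
  T[2,:] = [+0.0000 +0.0636 -0.0591 -0.4045]
  T[3,:] = [+0.0000 +0.1182 -0.3121 +0.4273]
moduli |λ_i(T)| = 0.6772, 0.3420, 0.0785, 0.0000.
ρ = 0.6772; 0.6772 < 1, so it converges for any x₀.

yes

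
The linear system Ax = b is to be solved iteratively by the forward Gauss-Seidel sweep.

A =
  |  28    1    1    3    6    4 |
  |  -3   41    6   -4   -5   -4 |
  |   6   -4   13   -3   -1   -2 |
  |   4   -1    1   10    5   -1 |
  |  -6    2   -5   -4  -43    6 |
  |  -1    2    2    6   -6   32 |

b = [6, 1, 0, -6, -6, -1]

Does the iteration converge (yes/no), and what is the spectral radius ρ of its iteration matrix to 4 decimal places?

Let D = diag(28, 41, 13, 10, -43, 32); L, U the strict triangles.
GS T = -(D+L)⁻¹U: row 0 first, T[0,2] = -(1)/(28) = -0.0357; later rows by forward substitution.
  T[0,:] = [+0.0000 -0.0357 -0.0357 -0.1071 -0.2143 -0.1429]
  T[1,:] = [+0.0000 -0.0026 -0.1490 +0.0897 +0.1063 +0.0871]
  T[2,:] = [+0.0000 +0.0157 -0.0293 +0.3078 +0.2085 +0.2466]
  T[3,:] = [+0.0000 +0.0125 +0.0023 +0.0210 -0.4245 +0.1412]
  T[4,:] = [+0.0000 +0.0019 +0.0013 -0.0186 +0.0501 +0.1217]
  T[5,:] = [+0.0000 -0.0039 +0.0098 -0.0356 +0.0626 -0.0290]
|eigenvalues of T|: 0.1675, 0.1117, 0.1117, 0.0365, 0.0345, 0.0000.
ρ = 0.1675; 0.1675 < 1, so it converges for any x₀.

yes, ρ = 0.1675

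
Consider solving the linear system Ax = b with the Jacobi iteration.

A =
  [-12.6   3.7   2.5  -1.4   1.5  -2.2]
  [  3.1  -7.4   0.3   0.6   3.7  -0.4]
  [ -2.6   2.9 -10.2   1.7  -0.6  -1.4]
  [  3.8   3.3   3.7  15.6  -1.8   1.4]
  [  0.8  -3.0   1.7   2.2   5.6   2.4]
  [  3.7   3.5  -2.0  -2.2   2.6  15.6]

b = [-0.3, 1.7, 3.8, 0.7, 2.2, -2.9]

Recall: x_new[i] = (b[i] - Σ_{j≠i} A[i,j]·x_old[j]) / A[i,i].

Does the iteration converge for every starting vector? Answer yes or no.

Let D = diag(-12.6, -7.4, -10.2, 15.6, 5.6, 15.6); L, U the strict triangles.
Jacobi: T = -D⁻¹(L+U), T[3,2] = -(3.7)/(15.6) = -0.2372; T[3,3] = 0.
  T[0,:] = [+0.0000, +0.2937, +0.1984, -0.1111, +0.1190, -0.1746]
  T[1,:] = [+0.4189, +0.0000, +0.0405, +0.0811, +0.5000, -0.0541]
  T[2,:] = [-0.2549, +0.2843, +0.0000, +0.1667, -0.0588, -0.1373]
  T[3,:] = [-0.2436, -0.2115, -0.2372, +0.0000, +0.1154, -0.0897]
  T[4,:] = [-0.1429, +0.5357, -0.3036, -0.3929, +0.0000, -0.4286]
  T[5,:] = [-0.2372, -0.2244, +0.1282, +0.1410, -0.1667, +0.0000]
eigenvalue magnitudes: 0.8204, 0.4418, 0.4418, 0.4064, 0.4064, 0.0809.
spectral radius ρ = 0.8204; 0.8204 < 1 ⇒ converges.

yes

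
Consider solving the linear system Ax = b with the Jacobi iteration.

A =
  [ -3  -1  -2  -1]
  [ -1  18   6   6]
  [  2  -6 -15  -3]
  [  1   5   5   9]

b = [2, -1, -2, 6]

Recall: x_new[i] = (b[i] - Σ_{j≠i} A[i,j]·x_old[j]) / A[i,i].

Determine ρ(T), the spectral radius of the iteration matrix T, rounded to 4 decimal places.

Diagonal D = diag(-3, 18, -15, 9); L, U strict lower/upper.
Jacobi T = -D⁻¹(L+U): T[0,3] = -(-1)/(-3) = -0.3333; T[0,0] = 0.
  T[0,:] = [+0.0000 -0.3333 -0.6667 -0.3333]
  T[1,:] = [+0.0556 +0.0000 -0.3333 -0.3333]
  T[2,:] = [+0.1333 -0.4000 +0.0000 -0.2000]
  T[3,:] = [-0.1111 -0.5556 -0.5556 +0.0000]
|roots of det(T-λI)|: 0.6851, 0.4485, 0.2182, 0.0184.
spectral radius ρ = 0.6851; 0.6851 < 1, so it converges for any x₀.

0.6851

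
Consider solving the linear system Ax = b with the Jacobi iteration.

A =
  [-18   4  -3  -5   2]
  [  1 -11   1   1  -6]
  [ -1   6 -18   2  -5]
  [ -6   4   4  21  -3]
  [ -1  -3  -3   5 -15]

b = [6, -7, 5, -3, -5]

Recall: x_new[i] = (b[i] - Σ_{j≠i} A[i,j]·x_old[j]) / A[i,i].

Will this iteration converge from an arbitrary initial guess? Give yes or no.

yes

Write A = D+L+U with D = diag(-18, -11, -18, 21, -15).
T_J = -D⁻¹(L+U): T[2,1] = -(6)/(-18) = +0.3333; T[2,2] = 0.
  T[0,:] = [+0.0000  +0.2222  -0.1667  -0.2778  +0.1111]
  T[1,:] = [+0.0909  +0.0000  +0.0909  +0.0909  -0.5455]
  T[2,:] = [-0.0556  +0.3333  +0.0000  +0.1111  -0.2778]
  T[3,:] = [+0.2857  -0.1905  -0.1905  +0.0000  +0.1429]
  T[4,:] = [-0.0667  -0.2000  -0.2000  +0.3333  +0.0000]
|eigenvalues of T|: 0.6053, 0.3878, 0.3878, 0.2514, 0.2514.
ρ(T) = max|λ| = 0.6053; 0.6053 < 1 ⇒ converges.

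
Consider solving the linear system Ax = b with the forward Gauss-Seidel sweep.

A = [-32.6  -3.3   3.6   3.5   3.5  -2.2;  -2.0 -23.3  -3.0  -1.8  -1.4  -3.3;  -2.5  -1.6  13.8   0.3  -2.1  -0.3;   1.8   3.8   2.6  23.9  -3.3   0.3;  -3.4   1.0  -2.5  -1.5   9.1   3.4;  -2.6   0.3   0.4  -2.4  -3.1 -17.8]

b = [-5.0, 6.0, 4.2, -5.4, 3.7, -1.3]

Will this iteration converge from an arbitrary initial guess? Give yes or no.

A = D + L + U where D = diag(-32.6, -23.3, 13.8, 23.9, 9.1, -17.8).
T_GS = -(D+L)⁻¹U: row 0 first, T[0,5] = -(-2.2)/(-32.6) = -0.0675; later rows by forward substitution.
  T[0,:] = [+0.0000  -0.1012  +0.1104  +0.1074  +0.1074  -0.0675]
  T[1,:] = [+0.0000  +0.0087  -0.1382  -0.0865  -0.0693  -0.1358]
  T[2,:] = [+0.0000  -0.0173  +0.0040  -0.0123  +0.1636  -0.0062]
  T[3,:] = [+0.0000  +0.0081  +0.0132  +0.0070  +0.1232  +0.0148]
  T[4,:] = [+0.0000  -0.0422  +0.0597  +0.0474  +0.1130  -0.3832]
  T[5,:] = [+0.0000  +0.0208  -0.0306  -0.0266  -0.0495  +0.0722]
|λ(T)| sorted: 0.3159, 0.0944, 0.0944, 0.0546, 0.0139, 0.0000.
spectral radius ρ = 0.3159; 0.3159 < 1, so it converges for any x₀.

yes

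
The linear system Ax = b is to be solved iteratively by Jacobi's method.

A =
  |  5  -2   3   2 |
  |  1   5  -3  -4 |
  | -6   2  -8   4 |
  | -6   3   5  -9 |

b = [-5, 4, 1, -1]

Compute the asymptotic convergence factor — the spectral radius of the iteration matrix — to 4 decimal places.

1.1859

Diagonal D = diag(5, 5, -8, -9); L, U strict lower/upper.
Jacobi T = -D⁻¹(L+U): T[2,1] = -(2)/(-8) = +0.2500; T[2,2] = 0.
  T[0,:] = [+0.0000 +0.4000 -0.6000 -0.4000]
  T[1,:] = [-0.2000 +0.0000 +0.6000 +0.8000]
  T[2,:] = [-0.7500 +0.2500 +0.0000 +0.5000]
  T[3,:] = [-0.6667 +0.3333 +0.5556 +0.0000]
moduli |λ_i(T)| = 1.1859, 0.9290, 0.5526, 0.2957.
ρ = 1.1859; 1.1859 > 1: divergent.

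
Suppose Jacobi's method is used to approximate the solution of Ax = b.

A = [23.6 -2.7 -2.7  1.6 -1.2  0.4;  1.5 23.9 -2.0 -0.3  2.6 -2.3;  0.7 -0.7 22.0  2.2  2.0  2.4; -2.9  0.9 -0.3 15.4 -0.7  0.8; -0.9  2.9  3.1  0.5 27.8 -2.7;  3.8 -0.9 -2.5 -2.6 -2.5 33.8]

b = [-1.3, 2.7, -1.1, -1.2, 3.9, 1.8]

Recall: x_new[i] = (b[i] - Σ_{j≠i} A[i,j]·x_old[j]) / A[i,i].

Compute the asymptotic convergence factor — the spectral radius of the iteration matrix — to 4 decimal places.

0.1964

Diagonal D = diag(23.6, 23.9, 22, 15.4, 27.8, 33.8); L, U strict lower/upper.
Jacobi T = -D⁻¹(L+U): T[5,2] = -(-2.5)/(33.8) = +0.0740; T[5,5] = 0.
  T[0,:] = [+0.0000 +0.1144 +0.1144 -0.0678 +0.0508 -0.0169]
  T[1,:] = [-0.0628 +0.0000 +0.0837 +0.0126 -0.1088 +0.0962]
  T[2,:] = [-0.0318 +0.0318 +0.0000 -0.1000 -0.0909 -0.1091]
  T[3,:] = [+0.1883 -0.0584 +0.0195 +0.0000 +0.0455 -0.0519]
  T[4,:] = [+0.0324 -0.1043 -0.1115 -0.0180 +0.0000 +0.0971]
  T[5,:] = [-0.1124 +0.0266 +0.0740 +0.0769 +0.0740 +0.0000]
|λ(T)| sorted: 0.1964, 0.1636, 0.1636, 0.1568, 0.0959, 0.0959.
ρ = 0.1964; 0.1964 < 1, so it converges for any x₀.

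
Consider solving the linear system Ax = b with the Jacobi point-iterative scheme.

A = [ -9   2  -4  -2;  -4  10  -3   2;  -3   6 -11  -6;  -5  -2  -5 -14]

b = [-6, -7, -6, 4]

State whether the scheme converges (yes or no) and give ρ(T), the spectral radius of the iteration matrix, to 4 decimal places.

Let D = diag(-9, 10, -11, -14); L, U the strict triangles.
Jacobi T = -D⁻¹(L+U): T[3,0] = -(-5)/(-14) = -0.3571; T[3,3] = 0.
  T[0,:] = [+0.0000, +0.2222, -0.4444, -0.2222]
  T[1,:] = [+0.4000, +0.0000, +0.3000, -0.2000]
  T[2,:] = [-0.2727, +0.5455, +0.0000, -0.5455]
  T[3,:] = [-0.3571, -0.1429, -0.3571, +0.0000]
|λ(T)| sorted: 0.8794, 0.5258, 0.5258, 0.1709.
spectral radius ρ = 0.8794; 0.8794 < 1: convergent.

yes, ρ = 0.8794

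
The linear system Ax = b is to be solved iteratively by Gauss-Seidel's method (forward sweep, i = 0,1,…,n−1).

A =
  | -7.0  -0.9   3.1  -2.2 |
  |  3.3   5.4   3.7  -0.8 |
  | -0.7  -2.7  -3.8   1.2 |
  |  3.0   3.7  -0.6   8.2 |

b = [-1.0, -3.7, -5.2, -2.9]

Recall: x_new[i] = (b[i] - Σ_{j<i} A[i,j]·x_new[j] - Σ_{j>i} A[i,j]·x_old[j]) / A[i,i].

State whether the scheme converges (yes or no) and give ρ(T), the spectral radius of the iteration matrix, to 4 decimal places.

yes, ρ = 0.6949

Write A = D+L+U with D = diag(-7, 5.4, -3.8, 8.2).
Gauss-Seidel: T = -(D+L)⁻¹U, row 0 first, T[0,1] = -(-0.9)/(-7) = -0.1286; later rows by forward substitution.
  T[0,:] = [+0.0000  -0.1286  +0.4429  -0.3143]
  T[1,:] = [+0.0000  +0.0786  -0.9558  +0.3402]
  T[2,:] = [+0.0000  -0.0321  +0.5976  +0.1320]
  T[3,:] = [+0.0000  +0.0092  +0.3130  -0.0289]
eigenvalue magnitudes: 0.6949, 0.1472, 0.0995, 0.0000.
spectral radius ρ = 0.6949; 0.6949 < 1, so it converges for any x₀.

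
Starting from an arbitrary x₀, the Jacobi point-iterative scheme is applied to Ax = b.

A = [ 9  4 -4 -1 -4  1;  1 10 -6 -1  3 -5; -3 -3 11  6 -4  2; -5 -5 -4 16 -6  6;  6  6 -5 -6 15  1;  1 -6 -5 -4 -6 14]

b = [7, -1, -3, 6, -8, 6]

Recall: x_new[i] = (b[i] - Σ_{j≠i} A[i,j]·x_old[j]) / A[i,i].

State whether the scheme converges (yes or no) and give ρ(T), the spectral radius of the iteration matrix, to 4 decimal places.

Diagonal D = diag(9, 10, 11, 16, 15, 14); L, U strict lower/upper.
Jacobi T = -D⁻¹(L+U): T[5,3] = -(-4)/(14) = +0.2857; T[5,5] = 0.
  T[0,:] = [+0.0000, -0.4444, +0.4444, +0.1111, +0.4444, -0.1111]
  T[1,:] = [-0.1000, +0.0000, +0.6000, +0.1000, -0.3000, +0.5000]
  T[2,:] = [+0.2727, +0.2727, +0.0000, -0.5455, +0.3636, -0.1818]
  T[3,:] = [+0.3125, +0.3125, +0.2500, +0.0000, +0.3750, -0.3750]
  T[4,:] = [-0.4000, -0.4000, +0.3333, +0.4000, +0.0000, -0.0667]
  T[5,:] = [-0.0714, +0.4286, +0.3571, +0.2857, +0.4286, +0.0000]
|roots of det(T-λI)|: 1.1288, 0.5600, 0.5600, 0.5138, 0.3921, 0.3921.
ρ = 1.1288; 1.1288 > 1, so it fails to converge.

no, ρ = 1.1288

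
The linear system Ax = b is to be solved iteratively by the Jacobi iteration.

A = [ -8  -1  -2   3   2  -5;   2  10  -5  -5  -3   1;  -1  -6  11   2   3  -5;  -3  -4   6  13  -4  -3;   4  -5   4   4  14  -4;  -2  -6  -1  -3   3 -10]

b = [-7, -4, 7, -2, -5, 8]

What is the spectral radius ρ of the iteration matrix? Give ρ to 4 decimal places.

1.1822

Diagonal D = diag(-8, 10, 11, 13, 14, -10); L, U strict lower/upper.
Jacobi: T = -D⁻¹(L+U), T[0,5] = -(-5)/(-8) = -0.6250; T[0,0] = 0.
  T[0,:] = [+0.0000, -0.1250, -0.2500, +0.3750, +0.2500, -0.6250]
  T[1,:] = [-0.2000, +0.0000, +0.5000, +0.5000, +0.3000, -0.1000]
  T[2,:] = [+0.0909, +0.5455, +0.0000, -0.1818, -0.2727, +0.4545]
  T[3,:] = [+0.2308, +0.3077, -0.4615, +0.0000, +0.3077, +0.2308]
  T[4,:] = [-0.2857, +0.3571, -0.2857, -0.2857, +0.0000, +0.2857]
  T[5,:] = [-0.2000, -0.6000, -0.1000, -0.3000, +0.3000, +0.0000]
moduli |λ_i(T)| = 1.1822, 0.6412, 0.6412, 0.2712, 0.2712, 0.0854.
spectral radius ρ = 1.1822; 1.1822 > 1, so it fails to converge.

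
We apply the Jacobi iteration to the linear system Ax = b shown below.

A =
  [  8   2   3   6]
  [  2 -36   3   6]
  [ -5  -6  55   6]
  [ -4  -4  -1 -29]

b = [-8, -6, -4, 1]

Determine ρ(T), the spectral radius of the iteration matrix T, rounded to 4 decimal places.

0.2442

Write A = D+L+U with D = diag(8, -36, 55, -29).
Jacobi: T = -D⁻¹(L+U), T[1,2] = -(3)/(-36) = +0.0833; T[1,1] = 0.
  T[0,:] = [+0.0000, -0.2500, -0.3750, -0.7500]
  T[1,:] = [+0.0556, +0.0000, +0.0833, +0.1667]
  T[2,:] = [+0.0909, +0.1091, +0.0000, -0.1091]
  T[3,:] = [-0.1379, -0.1379, -0.0345, +0.0000]
moduli |λ_i(T)| = 0.2442, 0.1640, 0.1640, 0.0438.
spectral radius ρ = 0.2442; 0.2442 < 1, so it converges for any x₀.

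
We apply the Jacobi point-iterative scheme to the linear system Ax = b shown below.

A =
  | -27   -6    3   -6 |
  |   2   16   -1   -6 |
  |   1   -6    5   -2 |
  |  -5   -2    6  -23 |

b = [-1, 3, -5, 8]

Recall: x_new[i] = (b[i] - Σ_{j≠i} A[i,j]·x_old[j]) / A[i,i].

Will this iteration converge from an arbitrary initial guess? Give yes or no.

Write A = D+L+U with D = diag(-27, 16, 5, -23).
Jacobi T = -D⁻¹(L+U): T[2,1] = -(-6)/(5) = +1.2000; T[2,2] = 0.
  T[0,:] = [+0.0000, -0.2222, +0.1111, -0.2222]
  T[1,:] = [-0.1250, +0.0000, +0.0625, +0.3750]
  T[2,:] = [-0.2000, +1.2000, +0.0000, +0.4000]
  T[3,:] = [-0.2174, -0.0870, +0.2609, +0.0000]
moduli |λ_i(T)| = 0.6191, 0.4489, 0.4489, 0.0290.
ρ = 0.6191; 0.6191 < 1 ⇒ converges.

yes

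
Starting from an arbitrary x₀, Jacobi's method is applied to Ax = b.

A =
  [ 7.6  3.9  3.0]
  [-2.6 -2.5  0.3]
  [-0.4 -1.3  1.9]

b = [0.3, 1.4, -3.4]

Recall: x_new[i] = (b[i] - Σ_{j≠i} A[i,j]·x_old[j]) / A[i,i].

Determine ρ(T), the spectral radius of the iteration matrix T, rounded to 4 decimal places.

A = D + L + U where D = diag(7.6, -2.5, 1.9).
Jacobi: T = -D⁻¹(L+U), T[1,0] = -(-2.6)/(-2.5) = -1.0400; T[1,1] = 0.
  T[0,:] = [+0.0000, -0.5132, -0.3947]
  T[1,:] = [-1.0400, +0.0000, +0.1200]
  T[2,:] = [+0.2105, +0.6842, +0.0000]
eigenvalue magnitudes: 0.9095, 0.5427, 0.5427.
spectral radius ρ = 0.9095; 0.9095 < 1 ⇒ converges.

0.9095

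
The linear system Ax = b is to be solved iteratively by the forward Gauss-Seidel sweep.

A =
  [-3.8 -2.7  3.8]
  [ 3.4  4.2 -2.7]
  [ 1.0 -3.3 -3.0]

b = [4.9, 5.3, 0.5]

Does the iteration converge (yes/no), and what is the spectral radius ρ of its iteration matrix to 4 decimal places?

Diagonal D = diag(-3.8, 4.2, -3); L, U strict lower/upper.
GS T = -(D+L)⁻¹U: row 0 first, T[0,1] = -(-2.7)/(-3.8) = -0.7105; later rows by forward substitution.
  T[0,:] = [+0.0000, -0.7105, +1.0000]
  T[1,:] = [+0.0000, +0.5752, -0.1667]
  T[2,:] = [+0.0000, -0.8695, +0.5167]
|λ(T)| sorted: 0.9277, 0.1641, 0.0000.
ρ = 0.9277; 0.9277 < 1, so it converges for any x₀.

yes, ρ = 0.9277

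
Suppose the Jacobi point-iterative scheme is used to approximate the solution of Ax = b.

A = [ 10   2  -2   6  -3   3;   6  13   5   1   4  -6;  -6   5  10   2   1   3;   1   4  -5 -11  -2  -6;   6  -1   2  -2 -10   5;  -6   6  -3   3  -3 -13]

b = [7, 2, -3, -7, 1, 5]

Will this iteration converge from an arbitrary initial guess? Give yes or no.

A = D + L + U where D = diag(10, 13, 10, -11, -10, -13).
Jacobi: T = -D⁻¹(L+U), T[5,3] = -(3)/(-13) = +0.2308; T[5,5] = 0.
  T[0,:] = [+0.0000 -0.2000 +0.2000 -0.6000 +0.3000 -0.3000]
  T[1,:] = [-0.4615 +0.0000 -0.3846 -0.0769 -0.3077 +0.4615]
  T[2,:] = [+0.6000 -0.5000 +0.0000 -0.2000 -0.1000 -0.3000]
  T[3,:] = [+0.0909 +0.3636 -0.4545 +0.0000 -0.1818 -0.5455]
  T[4,:] = [+0.6000 -0.1000 +0.2000 -0.2000 +0.0000 +0.5000]
  T[5,:] = [-0.4615 +0.4615 -0.2308 +0.2308 -0.2308 +0.0000]
|eigenvalues of T|: 1.2280, 0.6354, 0.5784, 0.5784, 0.3155, 0.3155.
spectral radius ρ = 1.2280; 1.2280 > 1: divergent.

no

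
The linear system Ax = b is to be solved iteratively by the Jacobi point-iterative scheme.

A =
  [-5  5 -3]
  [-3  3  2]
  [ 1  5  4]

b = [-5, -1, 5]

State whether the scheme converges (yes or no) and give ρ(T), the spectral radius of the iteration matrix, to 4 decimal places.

Split A = D + L + U, D = diag(-5, 3, 4).
T_J = -D⁻¹(L+U): T[0,1] = -(5)/(-5) = +1.0000; T[0,0] = 0.
  T[0,:] = [+0.0000, +1.0000, -0.6000]
  T[1,:] = [+1.0000, +0.0000, -0.6667]
  T[2,:] = [-0.2500, -1.2500, +0.0000]
|roots of det(T-λI)|: 1.5989, 1.0561, 0.5428.
ρ(T) = max|λ| = 1.5989; 1.5989 > 1 ⇒ diverges.

no, ρ = 1.5989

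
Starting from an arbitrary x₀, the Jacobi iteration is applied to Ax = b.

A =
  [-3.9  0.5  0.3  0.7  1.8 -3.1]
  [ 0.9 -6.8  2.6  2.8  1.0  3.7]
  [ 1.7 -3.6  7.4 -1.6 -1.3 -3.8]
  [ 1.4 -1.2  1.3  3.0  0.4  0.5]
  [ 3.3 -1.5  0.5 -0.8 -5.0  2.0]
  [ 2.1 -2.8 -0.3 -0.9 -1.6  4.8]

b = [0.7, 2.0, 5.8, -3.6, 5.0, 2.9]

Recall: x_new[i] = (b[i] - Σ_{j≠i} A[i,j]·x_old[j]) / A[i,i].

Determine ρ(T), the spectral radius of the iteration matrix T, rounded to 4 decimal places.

1.1432

Let D = diag(-3.9, -6.8, 7.4, 3, -5, 4.8); L, U the strict triangles.
Jacobi: T = -D⁻¹(L+U), T[2,4] = -(-1.3)/(7.4) = +0.1757; T[2,2] = 0.
  T[0,:] = [+0.0000 +0.1282 +0.0769 +0.1795 +0.4615 -0.7949]
  T[1,:] = [+0.1324 +0.0000 +0.3824 +0.4118 +0.1471 +0.5441]
  T[2,:] = [-0.2297 +0.4865 +0.0000 +0.2162 +0.1757 +0.5135]
  T[3,:] = [-0.4667 +0.4000 -0.4333 +0.0000 -0.1333 -0.1667]
  T[4,:] = [+0.6600 -0.3000 +0.1000 -0.1600 +0.0000 +0.4000]
  T[5,:] = [-0.4375 +0.5833 +0.0625 +0.1875 +0.3333 +0.0000]
|eigenvalues of T|: 1.1432, 0.9117, 0.4422, 0.3944, 0.2270, 0.0432.
ρ(T) = max|λ| = 1.1432; 1.1432 > 1: divergent.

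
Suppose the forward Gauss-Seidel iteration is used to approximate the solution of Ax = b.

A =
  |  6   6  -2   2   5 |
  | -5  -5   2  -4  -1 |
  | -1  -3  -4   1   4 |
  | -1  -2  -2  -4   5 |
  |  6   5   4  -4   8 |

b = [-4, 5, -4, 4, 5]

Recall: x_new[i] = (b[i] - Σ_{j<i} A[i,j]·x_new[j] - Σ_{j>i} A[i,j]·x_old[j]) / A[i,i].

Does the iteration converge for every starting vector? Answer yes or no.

A = D + L + U where D = diag(6, -5, -4, -4, 8).
T_GS = -(D+L)⁻¹U: row 0 first, T[0,4] = -(5)/(6) = -0.8333; later rows by forward substitution.
  T[0,:] = [+0.0000  -1.0000  +0.3333  -0.3333  -0.8333]
  T[1,:] = [+0.0000  +1.0000  +0.0667  -0.4667  +0.6333]
  T[2,:] = [+0.0000  -0.5000  -0.1333  +0.6833  +0.7333]
  T[3,:] = [+0.0000  +0.0000  -0.0500  -0.0250  +0.7750]
  T[4,:] = [+0.0000  +0.3750  -0.2500  +0.1875  +0.2500]
|λ(T)| sorted: 1.1559, 0.4573, 0.4212, 0.4212, 0.0000.
ρ(T) = max|λ| = 1.1559; 1.1559 > 1, so it fails to converge.

no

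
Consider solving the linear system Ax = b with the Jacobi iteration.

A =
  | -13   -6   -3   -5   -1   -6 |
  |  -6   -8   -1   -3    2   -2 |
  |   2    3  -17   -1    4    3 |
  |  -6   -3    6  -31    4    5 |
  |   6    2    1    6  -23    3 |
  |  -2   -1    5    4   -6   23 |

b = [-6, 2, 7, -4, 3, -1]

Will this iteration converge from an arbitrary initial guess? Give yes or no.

yes

Diagonal D = diag(-13, -8, -17, -31, -23, 23); L, U strict lower/upper.
Jacobi: T = -D⁻¹(L+U), T[1,5] = -(-2)/(-8) = -0.2500; T[1,1] = 0.
  T[0,:] = [+0.0000  -0.4615  -0.2308  -0.3846  -0.0769  -0.4615]
  T[1,:] = [-0.7500  +0.0000  -0.1250  -0.3750  +0.2500  -0.2500]
  T[2,:] = [+0.1176  +0.1765  +0.0000  -0.0588  +0.2353  +0.1765]
  T[3,:] = [-0.1935  -0.0968  +0.1935  +0.0000  +0.1290  +0.1613]
  T[4,:] = [+0.2609  +0.0870  +0.0435  +0.2609  +0.0000  +0.1304]
  T[5,:] = [+0.0870  +0.0435  -0.2174  -0.1739  +0.2609  +0.0000]
moduli |λ_i(T)| = 0.7975, 0.5174, 0.3462, 0.3462, 0.2253, 0.0462.
spectral radius ρ = 0.7975; 0.7975 < 1, so it converges for any x₀.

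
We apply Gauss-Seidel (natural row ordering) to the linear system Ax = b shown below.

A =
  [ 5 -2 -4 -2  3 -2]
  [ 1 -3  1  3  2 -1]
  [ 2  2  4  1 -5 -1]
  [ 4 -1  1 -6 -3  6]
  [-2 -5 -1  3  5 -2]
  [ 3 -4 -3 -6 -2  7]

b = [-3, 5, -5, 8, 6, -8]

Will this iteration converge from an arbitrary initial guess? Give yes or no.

Diagonal D = diag(5, -3, 4, -6, 5, 7); L, U strict lower/upper.
Gauss-Seidel: T = -(D+L)⁻¹U, row 0 first, T[0,1] = -(-2)/(5) = +0.4000; later rows by forward substitution.
  T[0,:] = [+0.0000, +0.4000, +0.8000, +0.4000, -0.6000, +0.4000]
  T[1,:] = [+0.0000, +0.1333, +0.6000, +1.1333, +0.4667, -0.2000]
  T[2,:] = [+0.0000, -0.2667, -0.7000, -1.0167, +1.3167, +0.1500]
  T[3,:] = [+0.0000, +0.2000, +0.3167, -0.0917, -0.7583, +1.3250]
  T[4,:] = [+0.0000, +0.1200, +0.5900, +1.1450, +0.9450, -0.4050]
  T[5,:] = [+0.0000, -0.0038, +0.1400, +0.2890, +0.7081, +0.7986]
|eigenvalues of T|: 1.5243, 0.8823, 0.8823, 0.4316, 0.0056, 0.0000.
ρ(T) = max|λ| = 1.5243; 1.5243 > 1 ⇒ diverges.

no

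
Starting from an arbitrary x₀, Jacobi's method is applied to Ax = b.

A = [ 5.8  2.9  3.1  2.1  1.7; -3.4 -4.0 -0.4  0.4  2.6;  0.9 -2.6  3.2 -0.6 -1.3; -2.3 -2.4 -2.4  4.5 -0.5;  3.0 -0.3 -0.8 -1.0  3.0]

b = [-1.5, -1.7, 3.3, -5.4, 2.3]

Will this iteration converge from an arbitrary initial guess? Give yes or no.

no

Diagonal D = diag(5.8, -4, 3.2, 4.5, 3); L, U strict lower/upper.
T_J = -D⁻¹(L+U): T[1,3] = -(0.4)/(-4) = +0.1000; T[1,1] = 0.
  T[0,:] = [+0.0000  -0.5000  -0.5345  -0.3621  -0.2931]
  T[1,:] = [-0.8500  +0.0000  -0.1000  +0.1000  +0.6500]
  T[2,:] = [-0.2812  +0.8125  +0.0000  +0.1875  +0.4062]
  T[3,:] = [+0.5111  +0.5333  +0.5333  +0.0000  +0.1111]
  T[4,:] = [-1.0000  +0.1000  +0.2667  +0.3333  +0.0000]
moduli |λ_i(T)| = 1.5005, 0.8019, 0.8019, 0.4035, 0.2310.
ρ(T) = max|λ| = 1.5005; 1.5005 > 1 ⇒ diverges.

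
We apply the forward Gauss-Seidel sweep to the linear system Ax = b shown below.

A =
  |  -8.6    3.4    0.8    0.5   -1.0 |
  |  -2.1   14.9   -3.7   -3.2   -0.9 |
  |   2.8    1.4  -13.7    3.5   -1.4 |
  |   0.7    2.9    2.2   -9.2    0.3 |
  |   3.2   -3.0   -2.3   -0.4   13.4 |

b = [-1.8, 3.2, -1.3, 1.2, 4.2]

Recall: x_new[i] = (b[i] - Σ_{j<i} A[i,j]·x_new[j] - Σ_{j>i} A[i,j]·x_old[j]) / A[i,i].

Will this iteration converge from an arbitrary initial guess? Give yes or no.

Write A = D+L+U with D = diag(-8.6, 14.9, -13.7, -9.2, 13.4).
T_GS = -(D+L)⁻¹U: row 0 first, T[0,4] = -(-1)/(-8.6) = -0.1163; later rows by forward substitution.
  T[0,:] = [+0.0000, +0.3953, +0.0930, +0.0581, -0.1163]
  T[1,:] = [+0.0000, +0.0557, +0.2614, +0.2230, +0.0440]
  T[2,:] = [+0.0000, +0.0865, +0.0457, +0.2901, -0.1215]
  T[3,:] = [+0.0000, +0.0683, +0.1004, +0.1441, +0.0086]
  T[4,:] = [+0.0000, -0.0651, +0.0472, +0.0901, +0.0170]
moduli |λ_i(T)| = 0.3849, 0.1212, 0.1212, 0.0345, 0.0000.
ρ = 0.3849; 0.3849 < 1: convergent.

yes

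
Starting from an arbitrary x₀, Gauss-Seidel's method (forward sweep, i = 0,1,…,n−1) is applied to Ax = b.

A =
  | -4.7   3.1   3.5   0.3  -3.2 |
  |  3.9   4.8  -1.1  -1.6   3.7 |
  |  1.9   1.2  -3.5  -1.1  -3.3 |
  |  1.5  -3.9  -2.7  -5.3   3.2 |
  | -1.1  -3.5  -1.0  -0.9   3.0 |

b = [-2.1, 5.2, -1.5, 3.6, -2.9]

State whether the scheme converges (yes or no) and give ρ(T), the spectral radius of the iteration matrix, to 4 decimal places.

no, ρ = 1.2628

Write A = D+L+U with D = diag(-4.7, 4.8, -3.5, -5.3, 3).
GS T = -(D+L)⁻¹U: row 0 first, T[0,1] = -(3.1)/(-4.7) = +0.6596; later rows by forward substitution.
  T[0,:] = [+0.0000 +0.6596 +0.7447 +0.0638 -0.6809]
  T[1,:] = [+0.0000 -0.5359 -0.3759 +0.2815 -0.2176]
  T[2,:] = [+0.0000 +0.1743 +0.2754 -0.1831 -1.3871]
  T[3,:] = [+0.0000 +0.4922 +0.3471 -0.0958 +1.2779]
  T[4,:] = [+0.0000 -0.1776 +0.0304 +0.2620 -0.5826]
|λ(T)| sorted: 1.2628, 0.4139, 0.4139, 0.0486, 0.0000.
spectral radius ρ = 1.2628; 1.2628 > 1 ⇒ diverges.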